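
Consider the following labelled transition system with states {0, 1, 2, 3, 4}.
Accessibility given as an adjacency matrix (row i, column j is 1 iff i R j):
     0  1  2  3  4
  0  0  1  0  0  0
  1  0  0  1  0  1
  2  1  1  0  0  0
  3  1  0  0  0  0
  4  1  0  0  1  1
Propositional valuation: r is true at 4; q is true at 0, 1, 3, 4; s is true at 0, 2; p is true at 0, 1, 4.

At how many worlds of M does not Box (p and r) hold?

5

Let φ = not Box (p and r). Evaluate φ at each world:
  0 (successors {1}): φ is true.
  1 (successors {2, 4}): φ is true.
  2 (successors {0, 1}): φ is true.
  3 (successors {0}): φ is true.
  4 (successors {0, 3, 4}): φ is true.
For instance, at 0:
  At 0: Box (p and r) is false, so not Box (p and r) is true.
    At 0: Box (p and r) requires p and r at every successor {1}.
      p and r fails at 1, so Box (p and r) is false at 0.
Satisfying worlds: {0, 1, 2, 3, 4}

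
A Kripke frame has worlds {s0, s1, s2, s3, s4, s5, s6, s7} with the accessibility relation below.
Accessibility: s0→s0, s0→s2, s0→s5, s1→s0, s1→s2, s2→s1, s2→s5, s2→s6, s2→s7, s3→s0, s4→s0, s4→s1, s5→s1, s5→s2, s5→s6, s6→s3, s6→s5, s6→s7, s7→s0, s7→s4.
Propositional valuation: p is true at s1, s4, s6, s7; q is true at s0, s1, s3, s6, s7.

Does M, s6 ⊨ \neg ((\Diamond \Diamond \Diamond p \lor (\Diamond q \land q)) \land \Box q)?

Recall that \Box ψ holds at a world iff ψ holds at every accessible world, and \Diamond ψ holds iff ψ holds at some accessible world.
At s6: (\Diamond \Diamond \Diamond p \lor (\Diamond q \land q)) \land \Box q is false, so \neg ((\Diamond \Diamond \Diamond p \lor (\Diamond q \land q)) \land \Box q) is true.
  At s6: \Diamond \Diamond \Diamond p \lor (\Diamond q \land q) is true, \Box q is false, so (\Diamond \Diamond \Diamond p \lor (\Diamond q \land q)) \land \Box q is false.
    At s6: \Diamond \Diamond \Diamond p is true, \Diamond q \land q is true, so \Diamond \Diamond \Diamond p \lor (\Diamond q \land q) is true.
      At s6: \Diamond \Diamond \Diamond p requires \Diamond \Diamond p at some successor in {s3, s5, s7}.
        \Diamond \Diamond p holds at s5, so \Diamond \Diamond \Diamond p is true at s6.
      At s6: \Diamond q is true, q is true, so \Diamond q \land q is true.
    At s6: \Box q requires q at every successor {s3, s5, s7}.
      q fails at s5, so \Box q is false at s6.

Yes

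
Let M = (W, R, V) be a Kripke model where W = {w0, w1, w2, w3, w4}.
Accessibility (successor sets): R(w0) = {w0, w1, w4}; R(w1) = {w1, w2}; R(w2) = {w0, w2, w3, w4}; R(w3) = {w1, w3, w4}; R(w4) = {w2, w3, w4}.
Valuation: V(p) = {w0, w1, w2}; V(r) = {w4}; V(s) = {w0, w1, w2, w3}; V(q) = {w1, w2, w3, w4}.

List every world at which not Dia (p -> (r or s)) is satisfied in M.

none

Let φ = not Dia (p -> (r or s)). Evaluate φ at each world:
  w0 (successors {w0, w1, w4}): φ is false.
  w1 (successors {w1, w2}): φ is false.
  w2 (successors {w0, w2, w3, w4}): φ is false.
  w3 (successors {w1, w3, w4}): φ is false.
  w4 (successors {w2, w3, w4}): φ is false.
For instance, at w1:
  At w1: Dia (p -> (r or s)) is true, so not Dia (p -> (r or s)) is false.
    At w1: Dia (p -> (r or s)) requires p -> (r or s) at some successor in {w1, w2}.
      p -> (r or s) holds at w1, so Dia (p -> (r or s)) is true at w1.
Satisfying worlds: none.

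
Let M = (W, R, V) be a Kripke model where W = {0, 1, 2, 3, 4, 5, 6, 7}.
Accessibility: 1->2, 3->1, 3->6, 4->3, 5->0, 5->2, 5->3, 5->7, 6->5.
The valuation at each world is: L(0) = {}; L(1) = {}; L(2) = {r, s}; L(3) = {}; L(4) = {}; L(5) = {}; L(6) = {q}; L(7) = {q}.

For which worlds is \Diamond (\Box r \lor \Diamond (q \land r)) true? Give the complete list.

1, 3, 5

Recall that \Box ψ holds at a world iff ψ holds at every accessible world, and \Diamond ψ holds iff ψ holds at some accessible world.
Let φ = \Diamond (\Box r \lor \Diamond (q \land r)). Evaluate φ at each world:
  0 (successors ∅): φ is false.
  1 (successors {2}): φ is true.
  2 (successors ∅): φ is false.
  3 (successors {1, 6}): φ is true.
  4 (successors {3}): φ is false.
  5 (successors {0, 2, 3, 7}): φ is true.
  6 (successors {5}): φ is false.
  7 (successors ∅): φ is false.
For instance, at 6:
  At 6: \Diamond (\Box r \lor \Diamond (q \land r)) requires \Box r \lor \Diamond (q \land r) at some successor in {5}.
    At 5: \Box r \lor \Diamond (q \land r) is false.
  So \Diamond (\Box r \lor \Diamond (q \land r)) is false at 6.
Satisfying worlds: {1, 3, 5}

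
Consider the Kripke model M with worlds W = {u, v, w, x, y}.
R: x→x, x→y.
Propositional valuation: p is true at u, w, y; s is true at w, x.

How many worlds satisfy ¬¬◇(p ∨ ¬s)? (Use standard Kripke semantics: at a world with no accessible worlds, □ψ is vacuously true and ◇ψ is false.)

1

Recall that ◇ψ holds at a world iff ψ holds at some accessible world.
Let φ = ¬¬◇(p ∨ ¬s). Evaluate φ at each world:
  u (successors ∅): φ is false.
  v (successors ∅): φ is false.
  w (successors ∅): φ is false.
  x (successors {x, y}): φ is true.
  y (successors ∅): φ is false.
For instance, at x:
  At x: ¬◇(p ∨ ¬s) is false, so ¬¬◇(p ∨ ¬s) is true.
    At x: ◇(p ∨ ¬s) is true, so ¬◇(p ∨ ¬s) is false.
      At x: ◇(p ∨ ¬s) requires p ∨ ¬s at some successor in {x, y}.
        p ∨ ¬s holds at y, so ◇(p ∨ ¬s) is true at x.
Satisfying worlds: {x}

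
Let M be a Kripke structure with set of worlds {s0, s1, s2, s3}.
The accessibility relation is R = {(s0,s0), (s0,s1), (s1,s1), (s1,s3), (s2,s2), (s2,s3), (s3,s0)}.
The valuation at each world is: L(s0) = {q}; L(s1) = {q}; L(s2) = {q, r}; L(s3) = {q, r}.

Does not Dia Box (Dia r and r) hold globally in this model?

Let φ = not Dia Box (Dia r and r). Evaluate φ at each world:
  s0 (successors {s0, s1}): φ is true.
  s1 (successors {s1, s3}): φ is true.
  s2 (successors {s2, s3}): φ is true.
  s3 (successors {s0}): φ is true.
For instance, at s2:
  At s2: Dia Box (Dia r and r) is false, so not Dia Box (Dia r and r) is true.
    At s2: Dia Box (Dia r and r) requires Box (Dia r and r) at some successor in {s2, s3}.
      At s2: Box (Dia r and r) is false.
      At s3: Box (Dia r and r) is false.
    So Dia Box (Dia r and r) is false at s2.

Yes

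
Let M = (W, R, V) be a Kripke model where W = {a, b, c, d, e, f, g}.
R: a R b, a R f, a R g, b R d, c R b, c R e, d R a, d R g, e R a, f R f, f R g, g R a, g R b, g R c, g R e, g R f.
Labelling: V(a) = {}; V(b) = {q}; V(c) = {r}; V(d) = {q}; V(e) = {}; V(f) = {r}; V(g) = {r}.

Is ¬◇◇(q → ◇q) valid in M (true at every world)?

No

Recall that ◇ψ holds at a world iff ψ holds at some accessible world.
Let φ = ¬◇◇(q → ◇q). Evaluate φ at each world:
  a (successors {b, f, g}): φ is false.
  b (successors {d}): φ is false.
  c (successors {b, e}): φ is false.
  d (successors {a, g}): φ is false.
  e (successors {a}): φ is false.
  f (successors {f, g}): φ is false.
  g (successors {a, b, c, e, f}): φ is false.
Detail at a (counterexample):
  At a: ◇◇(q → ◇q) is true, so ¬◇◇(q → ◇q) is false.
    At a: ◇◇(q → ◇q) requires ◇(q → ◇q) at some successor in {b, f, g}.
      ◇(q → ◇q) holds at f, so ◇◇(q → ◇q) is true at a.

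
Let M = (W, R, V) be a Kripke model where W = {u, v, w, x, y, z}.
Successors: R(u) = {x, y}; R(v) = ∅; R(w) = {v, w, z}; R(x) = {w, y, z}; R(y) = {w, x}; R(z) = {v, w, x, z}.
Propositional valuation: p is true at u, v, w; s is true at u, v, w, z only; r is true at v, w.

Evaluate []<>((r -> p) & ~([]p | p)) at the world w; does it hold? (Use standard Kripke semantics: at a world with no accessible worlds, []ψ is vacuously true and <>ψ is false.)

No

Recall that []ψ holds at a world iff ψ holds at every accessible world, and <>ψ holds iff ψ holds at some accessible world.
At w: []<>((r -> p) & ~([]p | p)) requires <>((r -> p) & ~([]p | p)) at every successor {v, w, z}.
  <>((r -> p) & ~([]p | p)) fails at v, so []<>((r -> p) & ~([]p | p)) is false at w.
    At v: no accessible worlds, so <>((r -> p) & ~([]p | p)) is false.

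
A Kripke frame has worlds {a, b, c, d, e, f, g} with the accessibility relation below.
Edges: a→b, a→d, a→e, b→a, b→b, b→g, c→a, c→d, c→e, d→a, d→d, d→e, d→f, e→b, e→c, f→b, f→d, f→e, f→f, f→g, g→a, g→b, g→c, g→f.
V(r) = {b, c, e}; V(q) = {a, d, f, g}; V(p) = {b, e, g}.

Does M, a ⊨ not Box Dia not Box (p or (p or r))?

At a: Box Dia not Box (p or (p or r)) is true, so not Box Dia not Box (p or (p or r)) is false.
  At a: Box Dia not Box (p or (p or r)) requires Dia not Box (p or (p or r)) at every successor {b, d, e}.
      At b: Dia not Box (p or (p or r)) requires not Box (p or (p or r)) at some successor in {a, b, g}.
        not Box (p or (p or r)) holds at a, so Dia not Box (p or (p or r)) is true at b.
      At d: Dia not Box (p or (p or r)) requires not Box (p or (p or r)) at some successor in {a, d, e, f}.
        not Box (p or (p or r)) holds at a, so Dia not Box (p or (p or r)) is true at d.
      At e: Dia not Box (p or (p or r)) requires not Box (p or (p or r)) at some successor in {b, c}.
        not Box (p or (p or r)) holds at b, so Dia not Box (p or (p or r)) is true at e.
  So Box Dia not Box (p or (p or r)) is true at a.

No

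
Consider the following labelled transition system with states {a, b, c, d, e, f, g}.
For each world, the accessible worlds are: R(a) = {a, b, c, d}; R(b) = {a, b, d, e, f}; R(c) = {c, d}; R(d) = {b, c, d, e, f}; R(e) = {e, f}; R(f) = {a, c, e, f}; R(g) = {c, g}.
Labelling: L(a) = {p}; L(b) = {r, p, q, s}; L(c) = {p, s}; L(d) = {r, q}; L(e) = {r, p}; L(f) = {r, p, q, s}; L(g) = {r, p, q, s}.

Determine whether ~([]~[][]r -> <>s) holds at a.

No

Recall that []ψ holds at a world iff ψ holds at every accessible world, and <>ψ holds iff ψ holds at some accessible world.
At a: []~[][]r -> <>s is true, so ~([]~[][]r -> <>s) is false.
  At a: []~[][]r is true, <>s is true, so []~[][]r -> <>s is true.
    At a: []~[][]r requires ~[][]r at every successor {a, b, c, d}.
      At a: ~[][]r is true.
      At b: ~[][]r is true.
      At c: ~[][]r is true.
      At d: ~[][]r is true.
    So []~[][]r is true at a.
    At a: <>s requires s at some successor in {a, b, c, d}.
      s holds at b, so <>s is true at a.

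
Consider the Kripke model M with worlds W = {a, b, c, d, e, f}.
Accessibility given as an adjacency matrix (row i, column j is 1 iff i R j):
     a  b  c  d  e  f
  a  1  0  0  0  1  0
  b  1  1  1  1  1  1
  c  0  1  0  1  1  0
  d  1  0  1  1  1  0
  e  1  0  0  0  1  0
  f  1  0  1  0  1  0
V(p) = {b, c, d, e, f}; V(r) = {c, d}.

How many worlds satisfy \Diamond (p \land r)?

Let φ = \Diamond (p \land r). Evaluate φ at each world:
  a (successors {a, e}): φ is false.
  b (successors {a, b, c, d, e, f}): φ is true.
  c (successors {b, d, e}): φ is true.
  d (successors {a, c, d, e}): φ is true.
  e (successors {a, e}): φ is false.
  f (successors {a, c, e}): φ is true.
For instance, at c:
  At c: \Diamond (p \land r) requires p \land r at some successor in {b, d, e}.
    p \land r holds at d, so \Diamond (p \land r) is true at c.
Satisfying worlds: {b, c, d, f}

4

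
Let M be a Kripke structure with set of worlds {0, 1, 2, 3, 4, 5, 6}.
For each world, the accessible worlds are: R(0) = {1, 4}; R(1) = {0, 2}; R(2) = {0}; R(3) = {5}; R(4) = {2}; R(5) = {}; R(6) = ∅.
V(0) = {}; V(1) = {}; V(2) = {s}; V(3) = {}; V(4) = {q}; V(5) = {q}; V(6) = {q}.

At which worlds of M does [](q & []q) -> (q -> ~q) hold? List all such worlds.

Let φ = [](q & []q) -> (q -> ~q). Evaluate φ at each world:
  0 (successors {1, 4}): φ is true.
  1 (successors {0, 2}): φ is true.
  2 (successors {0}): φ is true.
  3 (successors {5}): φ is true.
  4 (successors {2}): φ is true.
  5 (successors ∅): φ is false.
  6 (successors ∅): φ is false.
For instance, at 3:
  At 3: [](q & []q) is true, q -> ~q is true, so [](q & []q) -> (q -> ~q) is true.
    At 3: [](q & []q) requires q & []q at every successor {5}.
      At 5: q & []q is true.
    So [](q & []q) is true at 3.
Satisfying worlds: {0, 1, 2, 3, 4}

0, 1, 2, 3, 4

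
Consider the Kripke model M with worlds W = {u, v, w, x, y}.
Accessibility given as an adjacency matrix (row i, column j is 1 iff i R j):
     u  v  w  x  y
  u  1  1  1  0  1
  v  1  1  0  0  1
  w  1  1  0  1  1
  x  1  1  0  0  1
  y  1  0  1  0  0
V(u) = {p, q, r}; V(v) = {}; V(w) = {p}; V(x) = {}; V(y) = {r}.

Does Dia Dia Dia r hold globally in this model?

Yes

Recall that Dia ψ holds at a world iff ψ holds at some accessible world.
Let φ = Dia Dia Dia r. Evaluate φ at each world:
  u (successors {u, v, w, y}): φ is true.
  v (successors {u, v, y}): φ is true.
  w (successors {u, v, x, y}): φ is true.
  x (successors {u, v, y}): φ is true.
  y (successors {u, w}): φ is true.
For instance, at w:
  At w: Dia Dia Dia r requires Dia Dia r at some successor in {u, v, x, y}.
    Dia Dia r holds at u, so Dia Dia Dia r is true at w.
      At u: Dia Dia r requires Dia r at some successor in {u, v, w, y}.
        Dia r holds at u, so Dia Dia r is true at u.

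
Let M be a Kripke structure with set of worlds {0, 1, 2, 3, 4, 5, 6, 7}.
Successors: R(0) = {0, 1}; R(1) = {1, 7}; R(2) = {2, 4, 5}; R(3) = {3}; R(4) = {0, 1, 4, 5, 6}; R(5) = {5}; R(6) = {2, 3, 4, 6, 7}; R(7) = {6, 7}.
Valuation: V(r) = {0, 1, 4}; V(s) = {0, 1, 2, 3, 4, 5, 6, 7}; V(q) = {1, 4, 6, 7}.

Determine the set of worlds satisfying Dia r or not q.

Let φ = Dia r or not q. Evaluate φ at each world:
  0 (successors {0, 1}): φ is true.
  1 (successors {1, 7}): φ is true.
  2 (successors {2, 4, 5}): φ is true.
  3 (successors {3}): φ is true.
  4 (successors {0, 1, 4, 5, 6}): φ is true.
  5 (successors {5}): φ is true.
  6 (successors {2, 3, 4, 6, 7}): φ is true.
  7 (successors {6, 7}): φ is false.
For instance, at 3:
  At 3: Dia r is false, not q is true, so Dia r or not q is true.
    At 3: Dia r requires r at some successor in {3}.
      At 3: r is false.
    So Dia r is false at 3.
Satisfying worlds: {0, 1, 2, 3, 4, 5, 6}

0, 1, 2, 3, 4, 5, 6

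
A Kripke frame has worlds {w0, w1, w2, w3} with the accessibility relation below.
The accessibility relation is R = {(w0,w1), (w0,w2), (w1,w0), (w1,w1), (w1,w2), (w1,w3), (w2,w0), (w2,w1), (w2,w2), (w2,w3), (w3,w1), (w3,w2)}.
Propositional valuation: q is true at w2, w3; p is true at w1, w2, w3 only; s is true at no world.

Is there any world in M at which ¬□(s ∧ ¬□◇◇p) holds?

Let φ = ¬□(s ∧ ¬□◇◇p). Evaluate φ at each world:
  w0 (successors {w1, w2}): φ is true.
  w1 (successors {w0, w1, w2, w3}): φ is true.
  w2 (successors {w0, w1, w2, w3}): φ is true.
  w3 (successors {w1, w2}): φ is true.
Detail at w0 (witness):
  At w0: □(s ∧ ¬□◇◇p) is false, so ¬□(s ∧ ¬□◇◇p) is true.
    At w0: □(s ∧ ¬□◇◇p) requires s ∧ ¬□◇◇p at every successor {w1, w2}.
      s ∧ ¬□◇◇p fails at w1, so □(s ∧ ¬□◇◇p) is false at w0.

Yes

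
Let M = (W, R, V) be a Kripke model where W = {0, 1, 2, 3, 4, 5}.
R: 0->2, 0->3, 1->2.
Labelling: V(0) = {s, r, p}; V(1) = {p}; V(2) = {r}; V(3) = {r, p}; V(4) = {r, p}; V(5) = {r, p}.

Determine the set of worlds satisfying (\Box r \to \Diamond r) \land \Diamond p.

Let φ = (\Box r \to \Diamond r) \land \Diamond p. Evaluate φ at each world:
  0 (successors {2, 3}): φ is true.
  1 (successors {2}): φ is false.
  2 (successors ∅): φ is false.
  3 (successors ∅): φ is false.
  4 (successors ∅): φ is false.
  5 (successors ∅): φ is false.
For instance, at 0:
  At 0: \Box r \to \Diamond r is true, \Diamond p is true, so (\Box r \to \Diamond r) \land \Diamond p is true.
    At 0: \Box r is true, \Diamond r is true, so \Box r \to \Diamond r is true.
      At 0: \Box r requires r at every successor {2, 3}.
        At 2: r is true.
        At 3: r is true.
      So \Box r is true at 0.
      At 0: \Diamond r requires r at some successor in {2, 3}.
        r holds at 2, so \Diamond r is true at 0.
    At 0: \Diamond p requires p at some successor in {2, 3}.
      p holds at 3, so \Diamond p is true at 0.
Satisfying worlds: {0}

0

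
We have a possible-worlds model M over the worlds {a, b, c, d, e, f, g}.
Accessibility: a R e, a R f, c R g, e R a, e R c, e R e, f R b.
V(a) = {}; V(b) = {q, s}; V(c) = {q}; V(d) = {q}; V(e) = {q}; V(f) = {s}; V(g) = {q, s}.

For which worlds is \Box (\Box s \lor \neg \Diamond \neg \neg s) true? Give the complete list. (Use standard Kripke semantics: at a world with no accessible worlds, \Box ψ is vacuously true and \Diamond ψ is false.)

a, b, c, d, f, g

Let φ = \Box (\Box s \lor \neg \Diamond \neg \neg s). Evaluate φ at each world:
  a (successors {e, f}): φ is true.
  b (successors ∅): φ is true.
  c (successors {g}): φ is true.
  d (successors ∅): φ is true.
  e (successors {a, c, e}): φ is false.
  f (successors {b}): φ is true.
  g (successors ∅): φ is true.
For instance, at c:
  At c: \Box (\Box s \lor \neg \Diamond \neg \neg s) requires \Box s \lor \neg \Diamond \neg \neg s at every successor {g}.
      At g: \Box s is true, \neg \Diamond \neg \neg s is true, so \Box s \lor \neg \Diamond \neg \neg s is true.
  So \Box (\Box s \lor \neg \Diamond \neg \neg s) is true at c.
Satisfying worlds: {a, b, c, d, f, g}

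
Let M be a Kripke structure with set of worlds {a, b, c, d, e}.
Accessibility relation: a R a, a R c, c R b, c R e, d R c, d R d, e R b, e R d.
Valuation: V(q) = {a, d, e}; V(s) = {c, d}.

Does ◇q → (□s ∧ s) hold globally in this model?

No

Recall that □ψ holds at a world iff ψ holds at every accessible world, and ◇ψ holds iff ψ holds at some accessible world.
Let φ = ◇q → (□s ∧ s). Evaluate φ at each world:
  a (successors {a, c}): φ is false.
  b (successors ∅): φ is true.
  c (successors {b, e}): φ is false.
  d (successors {c, d}): φ is true.
  e (successors {b, d}): φ is false.
Detail at a (counterexample):
  At a: ◇q is true, □s ∧ s is false, so ◇q → (□s ∧ s) is false.
    At a: ◇q requires q at some successor in {a, c}.
      q holds at a, so ◇q is true at a.
    At a: □s is false, s is false, so □s ∧ s is false.
      At a: □s requires s at every successor {a, c}.
        s fails at a, so □s is false at a.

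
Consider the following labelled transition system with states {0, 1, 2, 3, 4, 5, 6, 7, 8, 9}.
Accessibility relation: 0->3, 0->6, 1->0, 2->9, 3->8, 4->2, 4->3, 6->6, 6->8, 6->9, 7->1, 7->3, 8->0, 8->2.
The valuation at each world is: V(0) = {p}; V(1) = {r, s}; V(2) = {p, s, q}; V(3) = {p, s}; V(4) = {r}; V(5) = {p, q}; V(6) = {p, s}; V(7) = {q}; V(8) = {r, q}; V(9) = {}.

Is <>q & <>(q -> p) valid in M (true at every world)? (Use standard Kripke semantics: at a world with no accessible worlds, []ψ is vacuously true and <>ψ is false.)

Recall that <>ψ holds at a world iff ψ holds at some accessible world.
Let φ = <>q & <>(q -> p). Evaluate φ at each world:
  0 (successors {3, 6}): φ is false.
  1 (successors {0}): φ is false.
  2 (successors {9}): φ is false.
  3 (successors {8}): φ is false.
  4 (successors {2, 3}): φ is true.
  5 (successors ∅): φ is false.
  6 (successors {6, 8, 9}): φ is true.
  7 (successors {1, 3}): φ is false.
  8 (successors {0, 2}): φ is true.
  9 (successors ∅): φ is false.
Detail at 0 (counterexample):
  At 0: <>q is false, <>(q -> p) is true, so <>q & <>(q -> p) is false.
    At 0: <>q requires q at some successor in {3, 6}.
      At 3: q is false.
      At 6: q is false.
    So <>q is false at 0.
    At 0: <>(q -> p) requires q -> p at some successor in {3, 6}.
      q -> p holds at 3, so <>(q -> p) is true at 0.

No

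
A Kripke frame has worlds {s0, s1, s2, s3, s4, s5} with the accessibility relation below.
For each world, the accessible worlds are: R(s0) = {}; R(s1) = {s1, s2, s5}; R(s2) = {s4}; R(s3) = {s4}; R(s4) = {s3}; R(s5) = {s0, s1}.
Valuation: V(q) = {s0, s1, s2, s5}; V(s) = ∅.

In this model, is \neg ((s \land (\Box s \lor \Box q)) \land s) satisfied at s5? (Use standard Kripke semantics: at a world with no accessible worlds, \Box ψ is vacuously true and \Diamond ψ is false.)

At s5: (s \land (\Box s \lor \Box q)) \land s is false, so \neg ((s \land (\Box s \lor \Box q)) \land s) is true.
  At s5: s \land (\Box s \lor \Box q) is false, s is false, so (s \land (\Box s \lor \Box q)) \land s is false.
    At s5: s is false, \Box s \lor \Box q is true, so s \land (\Box s \lor \Box q) is false.
      At s5: \Box s is false, \Box q is true, so \Box s \lor \Box q is true.

Yes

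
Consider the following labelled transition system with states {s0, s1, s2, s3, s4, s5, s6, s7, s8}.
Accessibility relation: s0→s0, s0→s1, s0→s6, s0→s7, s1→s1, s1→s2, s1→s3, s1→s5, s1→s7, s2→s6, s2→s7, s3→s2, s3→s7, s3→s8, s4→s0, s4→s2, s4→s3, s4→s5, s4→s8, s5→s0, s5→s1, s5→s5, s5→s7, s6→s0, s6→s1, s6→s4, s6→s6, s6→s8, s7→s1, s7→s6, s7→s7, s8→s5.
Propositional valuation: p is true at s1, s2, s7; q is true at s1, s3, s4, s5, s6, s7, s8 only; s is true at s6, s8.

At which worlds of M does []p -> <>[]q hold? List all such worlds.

s0, s1, s2, s3, s4, s5, s6, s7, s8

Recall that []ψ holds at a world iff ψ holds at every accessible world, and <>ψ holds iff ψ holds at some accessible world.
Let φ = []p -> <>[]q. Evaluate φ at each world:
  s0 (successors {s0, s1, s6, s7}): φ is true.
  s1 (successors {s1, s2, s3, s5, s7}): φ is true.
  s2 (successors {s6, s7}): φ is true.
  s3 (successors {s2, s7, s8}): φ is true.
  s4 (successors {s0, s2, s3, s5, s8}): φ is true.
  s5 (successors {s0, s1, s5, s7}): φ is true.
  s6 (successors {s0, s1, s4, s6, s8}): φ is true.
  s7 (successors {s1, s6, s7}): φ is true.
  s8 (successors {s5}): φ is true.
For instance, at s1:
  At s1: []p is false, <>[]q is true, so []p -> <>[]q is true.
    At s1: []p requires p at every successor {s1, s2, s3, s5, s7}.
      p fails at s3, so []p is false at s1.
    At s1: <>[]q requires []q at some successor in {s1, s2, s3, s5, s7}.
      []q holds at s2, so <>[]q is true at s1.
Satisfying worlds: {s0, s1, s2, s3, s4, s5, s6, s7, s8}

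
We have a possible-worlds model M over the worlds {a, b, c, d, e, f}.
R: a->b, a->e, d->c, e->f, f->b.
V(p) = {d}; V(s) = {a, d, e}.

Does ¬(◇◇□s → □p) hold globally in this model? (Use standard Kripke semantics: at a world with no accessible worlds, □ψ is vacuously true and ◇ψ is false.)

No

Let φ = ¬(◇◇□s → □p). Evaluate φ at each world:
  a (successors {b, e}): φ is false.
  b (successors ∅): φ is false.
  c (successors ∅): φ is false.
  d (successors {c}): φ is false.
  e (successors {f}): φ is true.
  f (successors {b}): φ is false.
Detail at a (counterexample):
  At a: ◇◇□s → □p is true, so ¬(◇◇□s → □p) is false.
    At a: ◇◇□s is false, □p is false, so ◇◇□s → □p is true.
      At a: ◇◇□s requires ◇□s at some successor in {b, e}.
        At b: ◇□s is false.
        At e: ◇□s is false.
      So ◇◇□s is false at a.
      At a: □p requires p at every successor {b, e}.
        p fails at b, so □p is false at a.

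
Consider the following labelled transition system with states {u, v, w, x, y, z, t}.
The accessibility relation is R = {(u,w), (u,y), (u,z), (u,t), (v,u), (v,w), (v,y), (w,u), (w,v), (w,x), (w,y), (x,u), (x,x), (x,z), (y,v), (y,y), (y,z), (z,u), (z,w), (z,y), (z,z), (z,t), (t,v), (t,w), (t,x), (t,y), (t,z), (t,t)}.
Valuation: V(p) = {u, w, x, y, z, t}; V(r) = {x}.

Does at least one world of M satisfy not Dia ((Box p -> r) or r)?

Let φ = not Dia ((Box p -> r) or r). Evaluate φ at each world:
  u (successors {w, y, z, t}): φ is false.
  v (successors {u, w, y}): φ is false.
  w (successors {u, v, x, y}): φ is false.
  x (successors {u, x, z}): φ is false.
  y (successors {v, y, z}): φ is false.
  z (successors {u, w, y, z, t}): φ is false.
  t (successors {v, w, x, y, z, t}): φ is false.
For instance, at u:
  At u: Dia ((Box p -> r) or r) is true, so not Dia ((Box p -> r) or r) is false.
    At u: Dia ((Box p -> r) or r) requires (Box p -> r) or r at some successor in {w, y, z, t}.
      (Box p -> r) or r holds at w, so Dia ((Box p -> r) or r) is true at u.

No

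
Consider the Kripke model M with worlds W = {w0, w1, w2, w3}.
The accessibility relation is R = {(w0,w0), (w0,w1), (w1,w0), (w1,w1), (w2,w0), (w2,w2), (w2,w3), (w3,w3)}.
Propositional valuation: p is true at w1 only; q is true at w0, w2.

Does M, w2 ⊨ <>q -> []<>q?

No

Recall that []ψ holds at a world iff ψ holds at every accessible world, and <>ψ holds iff ψ holds at some accessible world.
At w2: <>q is true, []<>q is false, so <>q -> []<>q is false.
  At w2: <>q requires q at some successor in {w0, w2, w3}.
    q holds at w0, so <>q is true at w2.
  At w2: []<>q requires <>q at every successor {w0, w2, w3}.
    <>q fails at w3, so []<>q is false at w2.
      At w3: <>q requires q at some successor in {w3}.
        At w3: q is false.
      So <>q is false at w3.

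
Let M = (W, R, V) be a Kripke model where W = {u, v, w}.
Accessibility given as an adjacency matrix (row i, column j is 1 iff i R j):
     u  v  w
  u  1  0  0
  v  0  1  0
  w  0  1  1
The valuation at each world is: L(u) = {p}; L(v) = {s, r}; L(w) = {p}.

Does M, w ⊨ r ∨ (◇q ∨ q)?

No

At w: r is false, ◇q ∨ q is false, so r ∨ (◇q ∨ q) is false.
  At w: ◇q is false, q is false, so ◇q ∨ q is false.
    At w: ◇q requires q at some successor in {v, w}.
      At v: q is false.
      At w: q is false.
    So ◇q is false at w.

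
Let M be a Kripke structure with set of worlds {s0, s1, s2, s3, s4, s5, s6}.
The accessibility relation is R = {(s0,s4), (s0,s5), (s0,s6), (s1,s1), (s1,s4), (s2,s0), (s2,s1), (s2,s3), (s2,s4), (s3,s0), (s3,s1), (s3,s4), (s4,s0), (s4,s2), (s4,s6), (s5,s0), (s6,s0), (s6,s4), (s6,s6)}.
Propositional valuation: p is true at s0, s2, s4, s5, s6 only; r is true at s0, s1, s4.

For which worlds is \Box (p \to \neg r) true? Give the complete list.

none

Let φ = \Box (p \to \neg r). Evaluate φ at each world:
  s0 (successors {s4, s5, s6}): φ is false.
  s1 (successors {s1, s4}): φ is false.
  s2 (successors {s0, s1, s3, s4}): φ is false.
  s3 (successors {s0, s1, s4}): φ is false.
  s4 (successors {s0, s2, s6}): φ is false.
  s5 (successors {s0}): φ is false.
  s6 (successors {s0, s4, s6}): φ is false.
For instance, at s1:
  At s1: \Box (p \to \neg r) requires p \to \neg r at every successor {s1, s4}.
    p \to \neg r fails at s4, so \Box (p \to \neg r) is false at s1.
Satisfying worlds: none.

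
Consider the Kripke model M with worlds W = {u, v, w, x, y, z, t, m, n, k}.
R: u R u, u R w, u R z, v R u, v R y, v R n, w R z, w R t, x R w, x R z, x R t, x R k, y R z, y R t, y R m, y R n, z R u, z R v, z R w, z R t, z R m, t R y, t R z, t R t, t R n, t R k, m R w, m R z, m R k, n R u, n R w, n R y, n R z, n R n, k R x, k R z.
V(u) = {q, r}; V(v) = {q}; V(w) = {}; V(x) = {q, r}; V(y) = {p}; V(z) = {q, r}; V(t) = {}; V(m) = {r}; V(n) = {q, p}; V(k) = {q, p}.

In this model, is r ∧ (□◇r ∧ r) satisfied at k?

At k: r is false, □◇r ∧ r is false, so r ∧ (□◇r ∧ r) is false.
  At k: □◇r is true, r is false, so □◇r ∧ r is false.
    At k: □◇r requires ◇r at every successor {x, z}.
      At x: ◇r is true.
      At z: ◇r is true.
    So □◇r is true at k.

No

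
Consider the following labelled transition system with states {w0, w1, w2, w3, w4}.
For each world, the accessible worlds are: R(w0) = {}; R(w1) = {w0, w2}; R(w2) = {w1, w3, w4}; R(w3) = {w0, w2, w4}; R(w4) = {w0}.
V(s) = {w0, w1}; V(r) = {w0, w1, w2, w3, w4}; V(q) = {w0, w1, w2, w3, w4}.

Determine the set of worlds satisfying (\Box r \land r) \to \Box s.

Let φ = (\Box r \land r) \to \Box s. Evaluate φ at each world:
  w0 (successors ∅): φ is true.
  w1 (successors {w0, w2}): φ is false.
  w2 (successors {w1, w3, w4}): φ is false.
  w3 (successors {w0, w2, w4}): φ is false.
  w4 (successors {w0}): φ is true.
For instance, at w4:
  At w4: \Box r \land r is true, \Box s is true, so (\Box r \land r) \to \Box s is true.
    At w4: \Box r is true, r is true, so \Box r \land r is true.
      At w4: \Box r requires r at every successor {w0}.
        At w0: r is true.
      So \Box r is true at w4.
    At w4: \Box s requires s at every successor {w0}.
      At w0: s is true.
    So \Box s is true at w4.
Satisfying worlds: {w0, w4}

w0, w4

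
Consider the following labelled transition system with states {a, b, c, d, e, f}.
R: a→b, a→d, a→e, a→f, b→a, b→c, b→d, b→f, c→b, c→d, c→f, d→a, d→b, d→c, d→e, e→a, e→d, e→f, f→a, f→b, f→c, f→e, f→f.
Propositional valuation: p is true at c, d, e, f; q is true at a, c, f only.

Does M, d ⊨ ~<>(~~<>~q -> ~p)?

At d: <>(~~<>~q -> ~p) is true, so ~<>(~~<>~q -> ~p) is false.
  At d: <>(~~<>~q -> ~p) requires ~~<>~q -> ~p at some successor in {a, b, c, e}.
    ~~<>~q -> ~p holds at a, so <>(~~<>~q -> ~p) is true at d.
      At a: ~~<>~q is true, ~p is true, so ~~<>~q -> ~p is true.

No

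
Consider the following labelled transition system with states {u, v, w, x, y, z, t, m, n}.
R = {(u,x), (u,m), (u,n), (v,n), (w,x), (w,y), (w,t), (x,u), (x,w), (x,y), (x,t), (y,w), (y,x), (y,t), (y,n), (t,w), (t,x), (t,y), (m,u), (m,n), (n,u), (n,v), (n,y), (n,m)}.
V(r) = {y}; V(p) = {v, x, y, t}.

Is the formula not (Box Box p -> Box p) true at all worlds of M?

No

Recall that Box ψ holds at a world iff ψ holds at every accessible world, and Dia ψ holds iff ψ holds at some accessible world.
Let φ = not (Box Box p -> Box p). Evaluate φ at each world:
  u (successors {x, m, n}): φ is false.
  v (successors {n}): φ is false.
  w (successors {x, y, t}): φ is false.
  x (successors {u, w, y, t}): φ is false.
  y (successors {w, x, t, n}): φ is false.
  z (successors ∅): φ is false.
  t (successors {w, x, y}): φ is false.
  m (successors {u, n}): φ is false.
  n (successors {u, v, y, m}): φ is false.
Detail at u (counterexample):
  At u: Box Box p -> Box p is true, so not (Box Box p -> Box p) is false.
    At u: Box Box p is false, Box p is false, so Box Box p -> Box p is true.
      At u: Box Box p requires Box p at every successor {x, m, n}.
        Box p fails at x, so Box Box p is false at u.
      At u: Box p requires p at every successor {x, m, n}.
        p fails at m, so Box p is false at u.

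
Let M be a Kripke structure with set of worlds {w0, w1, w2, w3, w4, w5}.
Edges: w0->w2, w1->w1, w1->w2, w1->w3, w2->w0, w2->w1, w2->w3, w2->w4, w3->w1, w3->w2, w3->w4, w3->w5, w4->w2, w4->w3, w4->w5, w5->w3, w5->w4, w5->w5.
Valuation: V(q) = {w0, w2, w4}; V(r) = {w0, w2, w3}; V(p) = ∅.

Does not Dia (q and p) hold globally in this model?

Yes

Recall that Dia ψ holds at a world iff ψ holds at some accessible world.
Let φ = not Dia (q and p). Evaluate φ at each world:
  w0 (successors {w2}): φ is true.
  w1 (successors {w1, w2, w3}): φ is true.
  w2 (successors {w0, w1, w3, w4}): φ is true.
  w3 (successors {w1, w2, w4, w5}): φ is true.
  w4 (successors {w2, w3, w5}): φ is true.
  w5 (successors {w3, w4, w5}): φ is true.
For instance, at w3:
  At w3: Dia (q and p) is false, so not Dia (q and p) is true.
    At w3: Dia (q and p) requires q and p at some successor in {w1, w2, w4, w5}.
      At w1: q and p is false.
      At w2: q and p is false.
      At w4: q and p is false.
      At w5: q and p is false.
    So Dia (q and p) is false at w3.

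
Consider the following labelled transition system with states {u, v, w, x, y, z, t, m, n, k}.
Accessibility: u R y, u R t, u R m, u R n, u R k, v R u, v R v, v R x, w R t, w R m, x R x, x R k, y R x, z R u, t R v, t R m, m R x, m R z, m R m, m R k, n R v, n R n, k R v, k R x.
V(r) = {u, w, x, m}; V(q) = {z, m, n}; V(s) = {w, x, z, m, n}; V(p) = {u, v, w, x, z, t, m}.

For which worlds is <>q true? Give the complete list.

Let φ = <>q. Evaluate φ at each world:
  u (successors {y, t, m, n, k}): φ is true.
  v (successors {u, v, x}): φ is false.
  w (successors {t, m}): φ is true.
  x (successors {x, k}): φ is false.
  y (successors {x}): φ is false.
  z (successors {u}): φ is false.
  t (successors {v, m}): φ is true.
  m (successors {x, z, m, k}): φ is true.
  n (successors {v, n}): φ is true.
  k (successors {v, x}): φ is false.
For instance, at y:
  At y: <>q requires q at some successor in {x}.
    At x: q is false.
  So <>q is false at y.
Satisfying worlds: {u, w, t, m, n}

u, w, t, m, n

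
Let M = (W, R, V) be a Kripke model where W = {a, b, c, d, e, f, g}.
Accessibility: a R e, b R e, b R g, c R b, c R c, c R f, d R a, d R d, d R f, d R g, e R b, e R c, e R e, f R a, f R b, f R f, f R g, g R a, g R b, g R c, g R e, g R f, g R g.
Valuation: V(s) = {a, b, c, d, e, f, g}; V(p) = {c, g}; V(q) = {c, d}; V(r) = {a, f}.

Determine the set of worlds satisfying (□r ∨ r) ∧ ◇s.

a, f

Let φ = (□r ∨ r) ∧ ◇s. Evaluate φ at each world:
  a (successors {e}): φ is true.
  b (successors {e, g}): φ is false.
  c (successors {b, c, f}): φ is false.
  d (successors {a, d, f, g}): φ is false.
  e (successors {b, c, e}): φ is false.
  f (successors {a, b, f, g}): φ is true.
  g (successors {a, b, c, e, f, g}): φ is false.
For instance, at f:
  At f: □r ∨ r is true, ◇s is true, so (□r ∨ r) ∧ ◇s is true.
    At f: □r is false, r is true, so □r ∨ r is true.
      At f: □r requires r at every successor {a, b, f, g}.
        r fails at b, so □r is false at f.
    At f: ◇s requires s at some successor in {a, b, f, g}.
      s holds at a, so ◇s is true at f.
Satisfying worlds: {a, f}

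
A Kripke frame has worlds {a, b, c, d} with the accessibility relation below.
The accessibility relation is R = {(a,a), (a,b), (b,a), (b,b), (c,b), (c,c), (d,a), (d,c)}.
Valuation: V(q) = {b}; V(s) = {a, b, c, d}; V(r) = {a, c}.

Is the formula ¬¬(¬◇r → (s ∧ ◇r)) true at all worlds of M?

Recall that ◇ψ holds at a world iff ψ holds at some accessible world.
Let φ = ¬¬(¬◇r → (s ∧ ◇r)). Evaluate φ at each world:
  a (successors {a, b}): φ is true.
  b (successors {a, b}): φ is true.
  c (successors {b, c}): φ is true.
  d (successors {a, c}): φ is true.
For instance, at b:
  At b: ¬(¬◇r → (s ∧ ◇r)) is false, so ¬¬(¬◇r → (s ∧ ◇r)) is true.
    At b: ¬◇r → (s ∧ ◇r) is true, so ¬(¬◇r → (s ∧ ◇r)) is false.
      At b: ¬◇r is false, s ∧ ◇r is true, so ¬◇r → (s ∧ ◇r) is true.

Yes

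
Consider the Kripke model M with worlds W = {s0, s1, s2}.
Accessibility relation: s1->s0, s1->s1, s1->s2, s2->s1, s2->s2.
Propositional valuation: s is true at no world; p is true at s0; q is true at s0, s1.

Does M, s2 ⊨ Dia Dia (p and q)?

Yes

At s2: Dia Dia (p and q) requires Dia (p and q) at some successor in {s1, s2}.
  Dia (p and q) holds at s1, so Dia Dia (p and q) is true at s2.
    At s1: Dia (p and q) requires p and q at some successor in {s0, s1, s2}.
      p and q holds at s0, so Dia (p and q) is true at s1.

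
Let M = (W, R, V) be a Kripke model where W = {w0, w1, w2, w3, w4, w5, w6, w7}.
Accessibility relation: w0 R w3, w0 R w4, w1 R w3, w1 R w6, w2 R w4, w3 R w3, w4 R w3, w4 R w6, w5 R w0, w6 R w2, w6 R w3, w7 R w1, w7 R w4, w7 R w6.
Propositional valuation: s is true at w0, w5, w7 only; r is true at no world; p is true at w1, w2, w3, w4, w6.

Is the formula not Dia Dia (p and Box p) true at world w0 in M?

At w0: Dia Dia (p and Box p) is true, so not Dia Dia (p and Box p) is false.
  At w0: Dia Dia (p and Box p) requires Dia (p and Box p) at some successor in {w3, w4}.
    Dia (p and Box p) holds at w3, so Dia Dia (p and Box p) is true at w0.
      At w3: Dia (p and Box p) requires p and Box p at some successor in {w3}.
        p and Box p holds at w3, so Dia (p and Box p) is true at w3.

No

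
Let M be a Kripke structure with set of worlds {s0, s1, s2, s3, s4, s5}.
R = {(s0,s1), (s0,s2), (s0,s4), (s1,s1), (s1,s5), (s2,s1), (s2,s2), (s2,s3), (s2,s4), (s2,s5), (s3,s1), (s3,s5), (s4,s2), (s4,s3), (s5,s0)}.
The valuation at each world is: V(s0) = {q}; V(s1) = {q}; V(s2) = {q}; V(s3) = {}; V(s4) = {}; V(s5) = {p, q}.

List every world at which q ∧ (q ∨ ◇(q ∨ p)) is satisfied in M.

s0, s1, s2, s5

Recall that ◇ψ holds at a world iff ψ holds at some accessible world.
Let φ = q ∧ (q ∨ ◇(q ∨ p)). Evaluate φ at each world:
  s0 (successors {s1, s2, s4}): φ is true.
  s1 (successors {s1, s5}): φ is true.
  s2 (successors {s1, s2, s3, s4, s5}): φ is true.
  s3 (successors {s1, s5}): φ is false.
  s4 (successors {s2, s3}): φ is false.
  s5 (successors {s0}): φ is true.
For instance, at s4:
  At s4: q is false, q ∨ ◇(q ∨ p) is true, so q ∧ (q ∨ ◇(q ∨ p)) is false.
    At s4: q is false, ◇(q ∨ p) is true, so q ∨ ◇(q ∨ p) is true.
      At s4: ◇(q ∨ p) requires q ∨ p at some successor in {s2, s3}.
        q ∨ p holds at s2, so ◇(q ∨ p) is true at s4.
Satisfying worlds: {s0, s1, s2, s5}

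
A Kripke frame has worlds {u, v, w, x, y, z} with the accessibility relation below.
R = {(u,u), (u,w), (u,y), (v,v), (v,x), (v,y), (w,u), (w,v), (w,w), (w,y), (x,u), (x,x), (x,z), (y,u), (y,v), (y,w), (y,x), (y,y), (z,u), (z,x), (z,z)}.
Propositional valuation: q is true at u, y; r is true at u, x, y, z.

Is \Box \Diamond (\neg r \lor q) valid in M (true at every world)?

Yes

Recall that \Box ψ holds at a world iff ψ holds at every accessible world, and \Diamond ψ holds iff ψ holds at some accessible world.
Let φ = \Box \Diamond (\neg r \lor q). Evaluate φ at each world:
  u (successors {u, w, y}): φ is true.
  v (successors {v, x, y}): φ is true.
  w (successors {u, v, w, y}): φ is true.
  x (successors {u, x, z}): φ is true.
  y (successors {u, v, w, x, y}): φ is true.
  z (successors {u, x, z}): φ is true.
For instance, at x:
  At x: \Box \Diamond (\neg r \lor q) requires \Diamond (\neg r \lor q) at every successor {u, x, z}.
      At u: \Diamond (\neg r \lor q) requires \neg r \lor q at some successor in {u, w, y}.
        \neg r \lor q holds at u, so \Diamond (\neg r \lor q) is true at u.
      At x: \Diamond (\neg r \lor q) requires \neg r \lor q at some successor in {u, x, z}.
        \neg r \lor q holds at u, so \Diamond (\neg r \lor q) is true at x.
      At z: \Diamond (\neg r \lor q) requires \neg r \lor q at some successor in {u, x, z}.
        \neg r \lor q holds at u, so \Diamond (\neg r \lor q) is true at z.
  So \Box \Diamond (\neg r \lor q) is true at x.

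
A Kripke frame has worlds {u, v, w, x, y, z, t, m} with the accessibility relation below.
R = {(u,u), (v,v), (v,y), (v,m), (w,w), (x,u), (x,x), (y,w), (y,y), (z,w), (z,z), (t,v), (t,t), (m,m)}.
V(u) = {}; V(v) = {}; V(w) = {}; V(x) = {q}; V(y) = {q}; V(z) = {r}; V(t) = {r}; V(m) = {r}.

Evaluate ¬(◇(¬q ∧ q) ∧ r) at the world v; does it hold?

Yes

At v: ◇(¬q ∧ q) ∧ r is false, so ¬(◇(¬q ∧ q) ∧ r) is true.
  At v: ◇(¬q ∧ q) is false, r is false, so ◇(¬q ∧ q) ∧ r is false.
    At v: ◇(¬q ∧ q) requires ¬q ∧ q at some successor in {v, y, m}.
      At v: ¬q ∧ q is false.
      At y: ¬q ∧ q is false.
      At m: ¬q ∧ q is false.
    So ◇(¬q ∧ q) is false at v.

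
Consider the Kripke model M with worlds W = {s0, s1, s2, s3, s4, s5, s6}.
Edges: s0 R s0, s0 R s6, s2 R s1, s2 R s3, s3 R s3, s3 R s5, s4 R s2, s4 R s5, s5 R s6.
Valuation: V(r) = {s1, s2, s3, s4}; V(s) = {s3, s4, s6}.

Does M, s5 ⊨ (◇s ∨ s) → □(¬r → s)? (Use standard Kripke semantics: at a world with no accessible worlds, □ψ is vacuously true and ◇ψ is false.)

Yes

Recall that □ψ holds at a world iff ψ holds at every accessible world, and ◇ψ holds iff ψ holds at some accessible world.
At s5: ◇s ∨ s is true, □(¬r → s) is true, so (◇s ∨ s) → □(¬r → s) is true.
  At s5: ◇s is true, s is false, so ◇s ∨ s is true.
    At s5: ◇s requires s at some successor in {s6}.
      s holds at s6, so ◇s is true at s5.
  At s5: □(¬r → s) requires ¬r → s at every successor {s6}.
    At s6: ¬r → s is true.
  So □(¬r → s) is true at s5.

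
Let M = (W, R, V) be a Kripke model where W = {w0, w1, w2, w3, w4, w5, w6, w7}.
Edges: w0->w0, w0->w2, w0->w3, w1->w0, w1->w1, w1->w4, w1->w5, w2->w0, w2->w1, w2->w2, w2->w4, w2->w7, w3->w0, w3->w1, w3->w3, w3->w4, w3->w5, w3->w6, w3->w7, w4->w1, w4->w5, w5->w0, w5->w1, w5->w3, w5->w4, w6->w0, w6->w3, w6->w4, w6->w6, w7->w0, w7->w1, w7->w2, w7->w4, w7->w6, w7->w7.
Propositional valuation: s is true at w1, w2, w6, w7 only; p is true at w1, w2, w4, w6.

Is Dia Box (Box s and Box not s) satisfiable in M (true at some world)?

No

Let φ = Dia Box (Box s and Box not s). Evaluate φ at each world:
  w0 (successors {w0, w2, w3}): φ is false.
  w1 (successors {w0, w1, w4, w5}): φ is false.
  w2 (successors {w0, w1, w2, w4, w7}): φ is false.
  w3 (successors {w0, w1, w3, w4, w5, w6, w7}): φ is false.
  w4 (successors {w1, w5}): φ is false.
  w5 (successors {w0, w1, w3, w4}): φ is false.
  w6 (successors {w0, w3, w4, w6}): φ is false.
  w7 (successors {w0, w1, w2, w4, w6, w7}): φ is false.
For instance, at w0:
  At w0: Dia Box (Box s and Box not s) requires Box (Box s and Box not s) at some successor in {w0, w2, w3}.
    At w0: Box (Box s and Box not s) is false.
    At w2: Box (Box s and Box not s) is false.
    At w3: Box (Box s and Box not s) is false.
  So Dia Box (Box s and Box not s) is false at w0.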